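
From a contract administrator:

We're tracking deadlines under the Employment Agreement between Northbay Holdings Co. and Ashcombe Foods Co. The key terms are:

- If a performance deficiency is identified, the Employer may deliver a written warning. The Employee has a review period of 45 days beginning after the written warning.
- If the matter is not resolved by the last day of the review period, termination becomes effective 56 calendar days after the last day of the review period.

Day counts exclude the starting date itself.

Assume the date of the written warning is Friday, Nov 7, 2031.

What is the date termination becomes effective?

The last day of the review period: 45 calendar days after Nov 7, 2031 is Dec 22, 2031.
The date termination becomes effective: Dec 22, 2031 + 56 days = Feb 16, 2032.

Feb 16, 2032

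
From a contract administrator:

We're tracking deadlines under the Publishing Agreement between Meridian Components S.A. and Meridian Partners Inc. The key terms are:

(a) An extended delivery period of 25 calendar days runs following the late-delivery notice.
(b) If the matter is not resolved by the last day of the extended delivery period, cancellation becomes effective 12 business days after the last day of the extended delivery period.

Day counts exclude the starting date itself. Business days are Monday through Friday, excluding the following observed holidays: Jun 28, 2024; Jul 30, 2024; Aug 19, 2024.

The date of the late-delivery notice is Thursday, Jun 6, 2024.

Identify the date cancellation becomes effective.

Jul 17, 2024

Adding 25 calendar days to Jun 6, 2024 gives Jul 1, 2024, which is the last day of the extended delivery period.
The date cancellation becomes effective: 12 business days after Monday, Jul 1, 2024, skipping weekends — Jul 2, Jul 3, Jul 4, Jul 5, …, Jul 15, Jul 16, Jul 17 — lands on Wednesday, Jul 17, 2024.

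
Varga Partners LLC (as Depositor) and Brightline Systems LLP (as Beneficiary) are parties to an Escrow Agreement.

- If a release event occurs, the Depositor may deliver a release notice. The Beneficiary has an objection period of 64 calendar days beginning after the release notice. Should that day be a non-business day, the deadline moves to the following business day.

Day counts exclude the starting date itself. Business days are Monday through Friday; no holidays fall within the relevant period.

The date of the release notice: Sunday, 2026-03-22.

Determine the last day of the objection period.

2026-05-25

Adding 64 calendar days to 2026-03-22 gives 2026-05-25, which is the last day of the objection period. 2026-05-25 is a Monday, so no roll-forward applies.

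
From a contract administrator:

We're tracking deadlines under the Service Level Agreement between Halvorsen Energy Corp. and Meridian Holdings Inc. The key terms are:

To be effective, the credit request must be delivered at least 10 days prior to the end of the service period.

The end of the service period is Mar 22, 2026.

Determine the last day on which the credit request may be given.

Mar 12, 2026

Counting back 10 calendar days from Mar 22, 2026 gives Mar 12, 2026.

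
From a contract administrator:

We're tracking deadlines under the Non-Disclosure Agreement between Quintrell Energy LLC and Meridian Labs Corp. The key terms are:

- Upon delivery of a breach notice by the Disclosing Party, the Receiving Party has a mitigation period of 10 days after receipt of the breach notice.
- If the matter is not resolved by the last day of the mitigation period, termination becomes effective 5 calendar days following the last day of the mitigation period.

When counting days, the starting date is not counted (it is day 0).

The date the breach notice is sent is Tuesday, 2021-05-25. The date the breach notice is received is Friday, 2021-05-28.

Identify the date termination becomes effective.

2021-06-12

Adding 10 calendar days to 2021-05-28 gives 2021-06-07, which is the last day of the mitigation period.
The date termination becomes effective: 5 calendar days after 2021-06-07 is 2021-06-12.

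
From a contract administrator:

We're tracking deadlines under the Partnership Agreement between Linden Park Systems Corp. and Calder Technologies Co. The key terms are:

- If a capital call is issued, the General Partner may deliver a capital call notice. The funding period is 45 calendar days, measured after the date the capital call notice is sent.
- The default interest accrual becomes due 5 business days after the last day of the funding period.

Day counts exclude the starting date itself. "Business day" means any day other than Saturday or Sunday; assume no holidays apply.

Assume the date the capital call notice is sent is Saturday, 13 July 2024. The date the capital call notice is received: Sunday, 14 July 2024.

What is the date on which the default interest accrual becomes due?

The last day of the funding period: 45 calendar days after 13 July 2024 is 27 August 2024.
The date on which the default interest accrual becomes due: 5 business days after Tuesday, 27 August 2024, skipping weekends — Aug 28, Aug 29, Aug 30, Sep 2, Sep 3 — lands on Tuesday, 3 September 2024.

3 September 2024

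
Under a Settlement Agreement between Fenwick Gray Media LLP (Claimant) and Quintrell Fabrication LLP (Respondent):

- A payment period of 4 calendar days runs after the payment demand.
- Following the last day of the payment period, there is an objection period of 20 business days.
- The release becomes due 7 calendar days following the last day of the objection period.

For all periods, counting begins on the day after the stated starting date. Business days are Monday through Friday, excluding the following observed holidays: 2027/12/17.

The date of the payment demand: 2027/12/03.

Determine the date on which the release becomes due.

Adding 4 calendar days to 2027/12/03 gives 2027/12/07, which is the last day of the payment period.
The last day of the objection period: 20 business days after Tuesday, 2027/12/07, skipping weekends and the listed holiday on Dec 17 — Dec 8, Dec 9, Dec 10, Dec 13, …, Jan 3, Jan 4, Jan 5 — lands on Wednesday, 2028/01/05.
Adding 7 calendar days to 2028/01/05 gives 2028/01/12, which is the date on which the release becomes due.

2028/01/12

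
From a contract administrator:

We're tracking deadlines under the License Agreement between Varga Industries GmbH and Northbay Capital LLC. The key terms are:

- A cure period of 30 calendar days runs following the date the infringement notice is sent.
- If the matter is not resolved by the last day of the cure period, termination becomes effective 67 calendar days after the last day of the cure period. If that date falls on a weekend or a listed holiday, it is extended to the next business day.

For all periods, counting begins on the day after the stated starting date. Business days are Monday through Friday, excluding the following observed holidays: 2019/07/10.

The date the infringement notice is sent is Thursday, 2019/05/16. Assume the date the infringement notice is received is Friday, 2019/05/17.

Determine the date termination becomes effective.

Adding 30 calendar days to 2019/05/16 gives 2019/06/15, which is the last day of the cure period.
The date termination becomes effective: 67 calendar days after 2019/06/15 is 2019/08/21. 2019/08/21 is a Wednesday and is not a listed holiday, so no roll-forward applies.

2019/08/21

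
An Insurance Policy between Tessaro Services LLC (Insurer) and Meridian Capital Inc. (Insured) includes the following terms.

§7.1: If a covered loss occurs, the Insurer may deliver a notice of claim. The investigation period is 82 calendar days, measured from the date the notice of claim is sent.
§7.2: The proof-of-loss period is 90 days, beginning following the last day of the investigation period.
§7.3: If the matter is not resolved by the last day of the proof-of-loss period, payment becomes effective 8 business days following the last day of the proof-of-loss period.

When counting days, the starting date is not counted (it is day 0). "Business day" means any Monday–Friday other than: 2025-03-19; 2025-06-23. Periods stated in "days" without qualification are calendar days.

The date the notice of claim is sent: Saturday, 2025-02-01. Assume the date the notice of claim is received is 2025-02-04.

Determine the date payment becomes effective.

2025-08-04

The last day of the investigation period: 82 calendar days after 2025-02-01 is 2025-04-24.
Adding 90 calendar days to 2025-04-24 gives 2025-07-23, which is the last day of the proof-of-loss period.
The date payment becomes effective: counting 8 business days from Wednesday, 2025-07-23 (Jul 24, Jul 25, Jul 28, Jul 29, Jul 30, Jul 31, Aug 1, Aug 4, skipping weekends) reaches Monday, 2025-08-04.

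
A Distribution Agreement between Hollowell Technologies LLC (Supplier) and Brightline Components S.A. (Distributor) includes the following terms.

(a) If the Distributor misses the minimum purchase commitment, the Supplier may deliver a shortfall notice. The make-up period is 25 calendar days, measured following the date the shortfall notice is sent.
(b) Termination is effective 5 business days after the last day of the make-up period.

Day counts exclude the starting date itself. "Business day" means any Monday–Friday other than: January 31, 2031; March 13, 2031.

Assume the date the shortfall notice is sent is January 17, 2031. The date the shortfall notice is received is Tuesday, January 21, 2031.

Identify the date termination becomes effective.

Adding 25 calendar days to January 17, 2031 gives February 11, 2031, which is the last day of the make-up period.
From Tuesday, February 11, 2031, 5 business days (Feb 12, Feb 13, Feb 14, Feb 17, Feb 18, skipping weekends) brings us to Tuesday, February 18, 2031, which is the date termination becomes effective.

February 18, 2031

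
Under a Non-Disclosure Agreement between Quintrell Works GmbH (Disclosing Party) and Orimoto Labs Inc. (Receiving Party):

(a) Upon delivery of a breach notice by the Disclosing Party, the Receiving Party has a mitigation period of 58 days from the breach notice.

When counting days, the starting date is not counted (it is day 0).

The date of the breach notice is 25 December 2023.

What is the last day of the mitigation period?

The last day of the mitigation period: 58 calendar days after 25 December 2023 is 21 February 2024.

21 February 2024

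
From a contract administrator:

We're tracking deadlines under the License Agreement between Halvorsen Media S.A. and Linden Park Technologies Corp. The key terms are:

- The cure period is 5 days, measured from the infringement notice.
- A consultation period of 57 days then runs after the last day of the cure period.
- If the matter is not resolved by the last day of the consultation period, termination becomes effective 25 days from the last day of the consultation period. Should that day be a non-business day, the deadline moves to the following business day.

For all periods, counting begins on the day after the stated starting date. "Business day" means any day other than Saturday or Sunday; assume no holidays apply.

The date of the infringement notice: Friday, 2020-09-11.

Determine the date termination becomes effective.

2020-12-07

The last day of the cure period: 5 calendar days after 2020-09-11 is 2020-09-16.
The last day of the consultation period: 2020-09-16 + 57 days = 2020-11-12.
The date termination becomes effective: 2020-11-12 + 25 days = 2020-12-07. 2020-12-07 is a Monday, so no roll-forward applies.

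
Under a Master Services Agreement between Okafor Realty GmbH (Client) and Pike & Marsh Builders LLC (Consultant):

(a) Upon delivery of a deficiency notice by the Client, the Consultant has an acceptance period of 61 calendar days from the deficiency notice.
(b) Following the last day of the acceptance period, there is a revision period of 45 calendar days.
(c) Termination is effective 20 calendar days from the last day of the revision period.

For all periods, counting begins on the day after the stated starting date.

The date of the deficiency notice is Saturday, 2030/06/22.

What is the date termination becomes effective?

2030/10/26

The last day of the acceptance period: 2030/06/22 + 61 days = 2030/08/22.
The last day of the revision period: 45 calendar days after 2030/08/22 is 2030/10/06.
Adding 20 calendar days to 2030/10/06 gives 2030/10/26, which is the date termination becomes effective.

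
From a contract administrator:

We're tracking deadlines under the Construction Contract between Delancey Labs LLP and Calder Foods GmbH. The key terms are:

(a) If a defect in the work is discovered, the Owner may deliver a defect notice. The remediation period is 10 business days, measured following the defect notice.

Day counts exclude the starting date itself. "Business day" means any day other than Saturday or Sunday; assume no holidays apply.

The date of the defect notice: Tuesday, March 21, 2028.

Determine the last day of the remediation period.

The last day of the remediation period: 10 business days after Tuesday, March 21, 2028, skipping weekends — Mar 22, Mar 23, Mar 24, Mar 27, Mar 28, Mar 29, Mar 30, Mar 31, Apr 3, Apr 4 — lands on Tuesday, April 4, 2028.

April 4, 2028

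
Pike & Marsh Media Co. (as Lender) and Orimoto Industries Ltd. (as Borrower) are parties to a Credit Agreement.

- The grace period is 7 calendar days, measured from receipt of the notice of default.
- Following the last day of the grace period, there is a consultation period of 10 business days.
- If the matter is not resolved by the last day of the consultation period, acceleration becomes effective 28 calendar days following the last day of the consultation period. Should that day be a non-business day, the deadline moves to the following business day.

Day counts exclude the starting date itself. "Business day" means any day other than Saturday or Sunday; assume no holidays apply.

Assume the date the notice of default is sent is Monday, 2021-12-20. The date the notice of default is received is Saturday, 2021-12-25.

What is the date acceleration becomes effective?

The last day of the grace period: 7 calendar days after 2021-12-25 is 2022-01-01.
The last day of the consultation period: 10 business days after Saturday, 2022-01-01, skipping weekends — Jan 3, Jan 4, Jan 5, Jan 6, Jan 7, Jan 10, Jan 11, Jan 12, Jan 13, Jan 14 — lands on Friday, 2022-01-14.
Adding 28 calendar days to 2022-01-14 gives 2022-02-11, which is the date acceleration becomes effective. 2022-02-11 is a Friday, so no roll-forward applies.

2022-02-11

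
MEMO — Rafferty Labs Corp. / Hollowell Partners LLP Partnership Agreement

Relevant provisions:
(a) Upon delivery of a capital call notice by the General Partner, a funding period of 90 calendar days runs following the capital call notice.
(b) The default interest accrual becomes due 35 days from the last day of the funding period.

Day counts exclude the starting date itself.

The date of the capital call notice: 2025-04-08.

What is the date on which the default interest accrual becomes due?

2025-08-11

The last day of the funding period: 2025-04-08 + 90 days = 2025-07-07.
The date on which the default interest accrual becomes due: 2025-07-07 + 35 days = 2025-08-11.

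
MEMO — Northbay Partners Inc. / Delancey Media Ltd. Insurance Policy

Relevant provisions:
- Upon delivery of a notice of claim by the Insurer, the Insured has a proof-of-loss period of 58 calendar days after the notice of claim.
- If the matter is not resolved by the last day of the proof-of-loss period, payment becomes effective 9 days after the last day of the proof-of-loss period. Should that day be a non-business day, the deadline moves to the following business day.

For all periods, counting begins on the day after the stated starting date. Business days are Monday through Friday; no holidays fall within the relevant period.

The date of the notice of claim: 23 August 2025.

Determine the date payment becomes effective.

The last day of the proof-of-loss period: 58 calendar days after 23 August 2025 is 20 October 2025.
The date payment becomes effective: 9 calendar days after 20 October 2025 is 29 October 2025. 29 October 2025 is a Wednesday, so no roll-forward applies.

29 October 2025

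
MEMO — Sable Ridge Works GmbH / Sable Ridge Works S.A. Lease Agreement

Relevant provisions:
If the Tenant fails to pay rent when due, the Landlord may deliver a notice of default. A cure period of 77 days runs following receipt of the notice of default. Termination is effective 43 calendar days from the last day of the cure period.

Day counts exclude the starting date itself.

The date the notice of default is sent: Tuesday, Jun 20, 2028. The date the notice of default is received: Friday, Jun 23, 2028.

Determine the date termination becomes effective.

Adding 77 calendar days to Jun 23, 2028 gives Sep 8, 2028, which is the last day of the cure period.
The date termination becomes effective: Sep 8, 2028 + 43 days = Oct 21, 2028.

Oct 21, 2028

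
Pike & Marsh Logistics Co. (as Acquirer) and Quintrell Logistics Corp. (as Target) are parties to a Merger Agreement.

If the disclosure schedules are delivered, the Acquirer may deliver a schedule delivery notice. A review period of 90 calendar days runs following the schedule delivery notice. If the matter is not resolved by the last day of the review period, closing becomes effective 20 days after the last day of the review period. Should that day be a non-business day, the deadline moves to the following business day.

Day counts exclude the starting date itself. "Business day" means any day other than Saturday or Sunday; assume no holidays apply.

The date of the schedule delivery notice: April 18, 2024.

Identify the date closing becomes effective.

Adding 90 calendar days to April 18, 2024 gives July 17, 2024, which is the last day of the review period.
The date closing becomes effective: 20 calendar days after July 17, 2024 is August 6, 2024. August 6, 2024 is a Tuesday, so no roll-forward applies.

August 6, 2024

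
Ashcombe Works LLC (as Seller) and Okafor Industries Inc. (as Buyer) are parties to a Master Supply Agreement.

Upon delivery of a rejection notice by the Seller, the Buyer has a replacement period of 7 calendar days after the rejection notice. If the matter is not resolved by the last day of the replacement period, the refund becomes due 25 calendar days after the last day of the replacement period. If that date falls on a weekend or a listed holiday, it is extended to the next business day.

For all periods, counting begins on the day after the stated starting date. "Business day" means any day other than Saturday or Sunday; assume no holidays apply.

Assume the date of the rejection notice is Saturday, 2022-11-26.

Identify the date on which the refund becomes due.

2022-12-28

The last day of the replacement period: 7 calendar days after 2022-11-26 is 2022-12-03.
The date on which the refund becomes due: 2022-12-03 + 25 days = 2022-12-28. 2022-12-28 is a Wednesday, so no roll-forward applies.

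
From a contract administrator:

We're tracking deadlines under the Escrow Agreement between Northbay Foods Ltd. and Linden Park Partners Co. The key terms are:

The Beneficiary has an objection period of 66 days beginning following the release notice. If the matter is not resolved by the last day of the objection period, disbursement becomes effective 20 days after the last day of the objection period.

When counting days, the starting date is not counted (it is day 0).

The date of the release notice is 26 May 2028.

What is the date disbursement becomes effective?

20 August 2028

The last day of the objection period: 26 May 2028 + 66 days = 31 July 2028.
The date disbursement becomes effective: 20 calendar days after 31 July 2028 is 20 August 2028.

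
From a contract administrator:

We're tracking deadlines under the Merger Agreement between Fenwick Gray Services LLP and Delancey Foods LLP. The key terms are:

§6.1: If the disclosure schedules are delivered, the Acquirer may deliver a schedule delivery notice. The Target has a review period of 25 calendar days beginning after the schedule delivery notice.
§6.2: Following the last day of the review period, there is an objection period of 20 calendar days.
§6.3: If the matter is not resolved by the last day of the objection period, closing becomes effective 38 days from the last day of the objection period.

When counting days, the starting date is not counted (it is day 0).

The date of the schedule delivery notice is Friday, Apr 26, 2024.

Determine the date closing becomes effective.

The last day of the review period: Apr 26, 2024 + 25 days = May 21, 2024.
The last day of the objection period: 20 calendar days after May 21, 2024 is Jun 10, 2024.
Adding 38 calendar days to Jun 10, 2024 gives Jul 18, 2024, which is the date closing becomes effective.

Jul 18, 2024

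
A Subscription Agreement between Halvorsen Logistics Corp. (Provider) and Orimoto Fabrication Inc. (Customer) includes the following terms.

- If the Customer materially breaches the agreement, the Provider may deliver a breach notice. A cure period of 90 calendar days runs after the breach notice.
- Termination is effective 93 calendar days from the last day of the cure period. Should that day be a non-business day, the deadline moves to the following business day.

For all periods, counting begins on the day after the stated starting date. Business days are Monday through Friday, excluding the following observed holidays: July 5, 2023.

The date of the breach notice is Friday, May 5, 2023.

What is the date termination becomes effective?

The last day of the cure period: May 5, 2023 + 90 days = August 3, 2023.
Adding 93 calendar days to August 3, 2023 gives November 4, 2023, which is the date termination becomes effective. That falls on a Saturday, so it rolls to the next business day, Monday, November 6, 2023.

November 6, 2023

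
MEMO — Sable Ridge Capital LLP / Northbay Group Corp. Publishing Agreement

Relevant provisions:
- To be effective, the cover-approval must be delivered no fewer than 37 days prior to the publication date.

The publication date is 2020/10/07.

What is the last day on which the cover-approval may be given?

2020/10/07 minus 37 days is 2020/08/31.

2020/08/31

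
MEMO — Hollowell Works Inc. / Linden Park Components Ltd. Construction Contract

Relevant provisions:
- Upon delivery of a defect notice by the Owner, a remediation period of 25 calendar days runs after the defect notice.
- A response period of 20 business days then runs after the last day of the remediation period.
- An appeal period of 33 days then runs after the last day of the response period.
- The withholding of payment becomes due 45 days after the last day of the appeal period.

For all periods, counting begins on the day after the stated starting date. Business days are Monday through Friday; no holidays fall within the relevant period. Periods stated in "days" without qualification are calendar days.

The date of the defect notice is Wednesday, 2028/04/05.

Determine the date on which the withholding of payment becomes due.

2028/08/12

The last day of the remediation period: 25 calendar days after 2028/04/05 is 2028/04/30.
The last day of the response period: 20 business days after Sunday, 2028/04/30, skipping weekends — May 1, May 2, May 3, May 4, …, May 24, May 25, May 26 — lands on Friday, 2028/05/26.
The last day of the appeal period: 33 calendar days after 2028/05/26 is 2028/06/28.
The date on which the withholding of payment becomes due: 45 calendar days after 2028/06/28 is 2028/08/12.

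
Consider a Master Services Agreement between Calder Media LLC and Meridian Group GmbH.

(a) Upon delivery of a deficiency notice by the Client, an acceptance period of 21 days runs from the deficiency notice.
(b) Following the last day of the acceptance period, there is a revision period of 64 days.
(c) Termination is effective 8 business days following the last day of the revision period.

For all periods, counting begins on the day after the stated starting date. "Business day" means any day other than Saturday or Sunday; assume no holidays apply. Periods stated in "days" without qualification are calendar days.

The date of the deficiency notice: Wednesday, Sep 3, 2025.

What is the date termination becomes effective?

The last day of the acceptance period: 21 calendar days after Sep 3, 2025 is Sep 24, 2025.
The last day of the revision period: Sep 24, 2025 + 64 days = Nov 27, 2025.
From Thursday, Nov 27, 2025, 8 business days (Nov 28, Dec 1, Dec 2, Dec 3, Dec 4, Dec 5, Dec 8, Dec 9, skipping weekends) brings us to Tuesday, Dec 9, 2025, which is the date termination becomes effective.

Dec 9, 2025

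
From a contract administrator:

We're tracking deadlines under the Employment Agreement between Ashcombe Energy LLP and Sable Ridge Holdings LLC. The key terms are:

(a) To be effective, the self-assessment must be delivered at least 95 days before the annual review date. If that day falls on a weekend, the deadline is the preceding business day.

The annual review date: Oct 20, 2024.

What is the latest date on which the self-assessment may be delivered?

Jul 17, 2024

Counting back 95 calendar days from Oct 20, 2024 gives Jul 17, 2024. That is a Wednesday, so no adjustment is needed.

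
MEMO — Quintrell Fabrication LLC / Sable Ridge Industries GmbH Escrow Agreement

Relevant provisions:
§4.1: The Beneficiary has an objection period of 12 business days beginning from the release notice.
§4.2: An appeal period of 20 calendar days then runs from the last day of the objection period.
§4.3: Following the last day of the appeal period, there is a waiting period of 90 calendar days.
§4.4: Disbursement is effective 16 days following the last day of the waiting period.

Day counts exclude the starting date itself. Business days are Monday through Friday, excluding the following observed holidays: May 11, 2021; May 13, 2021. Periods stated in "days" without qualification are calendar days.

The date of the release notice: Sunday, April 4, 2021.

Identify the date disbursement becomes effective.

August 24, 2021

From Sunday, April 4, 2021, 12 business days (Apr 5, Apr 6, Apr 7, Apr 8, …, Apr 16, Apr 19, Apr 20, skipping weekends) brings us to Tuesday, April 20, 2021, which is the last day of the objection period.
The last day of the appeal period: 20 calendar days after April 20, 2021 is May 10, 2021.
The last day of the waiting period: May 10, 2021 + 90 days = August 8, 2021.
The date disbursement becomes effective: 16 calendar days after August 8, 2021 is August 24, 2021.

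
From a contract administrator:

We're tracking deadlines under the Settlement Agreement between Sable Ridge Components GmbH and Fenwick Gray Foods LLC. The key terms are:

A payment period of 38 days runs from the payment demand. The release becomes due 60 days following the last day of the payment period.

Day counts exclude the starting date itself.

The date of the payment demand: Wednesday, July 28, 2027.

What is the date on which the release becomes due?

November 3, 2027

The last day of the payment period: July 28, 2027 + 38 days = September 4, 2027.
The date on which the release becomes due: September 4, 2027 + 60 days = November 3, 2027.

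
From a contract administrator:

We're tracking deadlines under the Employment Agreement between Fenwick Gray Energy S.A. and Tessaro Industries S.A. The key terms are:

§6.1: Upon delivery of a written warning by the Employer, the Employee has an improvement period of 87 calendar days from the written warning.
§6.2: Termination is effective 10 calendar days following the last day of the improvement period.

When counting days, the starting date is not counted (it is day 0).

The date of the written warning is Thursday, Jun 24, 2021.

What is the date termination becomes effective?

Sep 29, 2021

The last day of the improvement period: 87 calendar days after Jun 24, 2021 is Sep 19, 2021.
The date termination becomes effective: Sep 19, 2021 + 10 days = Sep 29, 2021.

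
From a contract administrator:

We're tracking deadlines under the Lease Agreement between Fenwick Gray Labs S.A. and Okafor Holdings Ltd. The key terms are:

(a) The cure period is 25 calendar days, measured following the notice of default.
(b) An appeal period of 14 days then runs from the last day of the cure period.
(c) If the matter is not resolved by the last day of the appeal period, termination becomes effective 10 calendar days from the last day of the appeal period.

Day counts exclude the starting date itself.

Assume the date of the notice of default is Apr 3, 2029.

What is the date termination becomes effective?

May 22, 2029

The last day of the cure period: 25 calendar days after Apr 3, 2029 is Apr 28, 2029.
Adding 14 calendar days to Apr 28, 2029 gives May 12, 2029, which is the last day of the appeal period.
Adding 10 calendar days to May 12, 2029 gives May 22, 2029, which is the date termination becomes effective.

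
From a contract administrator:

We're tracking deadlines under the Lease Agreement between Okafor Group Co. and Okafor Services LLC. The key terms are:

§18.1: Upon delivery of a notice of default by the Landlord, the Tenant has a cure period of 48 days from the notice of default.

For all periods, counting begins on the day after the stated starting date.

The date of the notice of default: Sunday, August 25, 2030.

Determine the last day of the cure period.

October 12, 2030

The last day of the cure period: August 25, 2030 + 48 days = October 12, 2030.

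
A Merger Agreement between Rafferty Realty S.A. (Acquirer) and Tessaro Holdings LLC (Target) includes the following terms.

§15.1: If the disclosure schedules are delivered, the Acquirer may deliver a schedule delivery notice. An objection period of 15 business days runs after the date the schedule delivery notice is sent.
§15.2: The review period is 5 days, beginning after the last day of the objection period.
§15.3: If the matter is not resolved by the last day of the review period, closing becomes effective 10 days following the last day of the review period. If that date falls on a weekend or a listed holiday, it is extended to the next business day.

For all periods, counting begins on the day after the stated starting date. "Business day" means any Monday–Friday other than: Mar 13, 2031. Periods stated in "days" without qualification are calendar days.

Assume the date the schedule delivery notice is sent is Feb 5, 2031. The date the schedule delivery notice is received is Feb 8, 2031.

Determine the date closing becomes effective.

The last day of the objection period: counting 15 business days from Wednesday, Feb 5, 2031 (Feb 6, Feb 7, Feb 10, Feb 11, …, Feb 24, Feb 25, Feb 26, skipping weekends) reaches Wednesday, Feb 26, 2031.
The last day of the review period: Feb 26, 2031 + 5 days = Mar 3, 2031.
Adding 10 calendar days to Mar 3, 2031 gives Mar 13, 2031, which is the date closing becomes effective. That falls on Thursday, a listed holiday, so it rolls to the next business day, Friday, Mar 14, 2031.

Mar 14, 2031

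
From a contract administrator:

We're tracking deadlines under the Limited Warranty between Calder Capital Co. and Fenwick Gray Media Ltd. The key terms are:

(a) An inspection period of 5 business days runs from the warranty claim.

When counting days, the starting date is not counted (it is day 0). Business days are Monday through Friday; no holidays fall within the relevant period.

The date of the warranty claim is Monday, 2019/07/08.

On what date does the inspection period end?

2019/07/15

From Monday, 2019/07/08, 5 business days (Jul 9, Jul 10, Jul 11, Jul 12, Jul 15, skipping weekends) brings us to Monday, 2019/07/15, which is the last day of the inspection period.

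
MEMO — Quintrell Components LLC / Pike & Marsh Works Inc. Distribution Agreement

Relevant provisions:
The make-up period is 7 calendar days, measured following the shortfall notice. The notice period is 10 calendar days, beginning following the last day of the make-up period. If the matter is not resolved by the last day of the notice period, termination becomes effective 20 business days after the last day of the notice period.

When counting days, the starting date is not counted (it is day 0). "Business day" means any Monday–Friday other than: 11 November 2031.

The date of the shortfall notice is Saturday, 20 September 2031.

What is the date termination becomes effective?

4 November 2031

The last day of the make-up period: 20 September 2031 + 7 days = 27 September 2031.
Adding 10 calendar days to 27 September 2031 gives 7 October 2031, which is the last day of the notice period.
The date termination becomes effective: 20 business days after Tuesday, 7 October 2031, skipping weekends — Oct 8, Oct 9, Oct 10, Oct 13, …, Oct 31, Nov 3, Nov 4 — lands on Tuesday, 4 November 2031.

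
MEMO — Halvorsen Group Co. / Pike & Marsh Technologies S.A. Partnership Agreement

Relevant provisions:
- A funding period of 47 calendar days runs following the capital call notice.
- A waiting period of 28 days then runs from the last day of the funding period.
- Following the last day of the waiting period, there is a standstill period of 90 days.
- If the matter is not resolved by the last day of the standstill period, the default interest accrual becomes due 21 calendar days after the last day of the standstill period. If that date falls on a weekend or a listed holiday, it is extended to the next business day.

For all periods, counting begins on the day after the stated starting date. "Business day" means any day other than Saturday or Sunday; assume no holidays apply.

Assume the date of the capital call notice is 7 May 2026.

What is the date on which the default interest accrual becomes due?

9 November 2026

The last day of the funding period: 7 May 2026 + 47 days = 23 June 2026.
The last day of the waiting period: 28 calendar days after 23 June 2026 is 21 July 2026.
The last day of the standstill period: 90 calendar days after 21 July 2026 is 19 October 2026.
The date on which the default interest accrual becomes due: 19 October 2026 + 21 days = 9 November 2026. 9 November 2026 is a Monday, so no roll-forward applies.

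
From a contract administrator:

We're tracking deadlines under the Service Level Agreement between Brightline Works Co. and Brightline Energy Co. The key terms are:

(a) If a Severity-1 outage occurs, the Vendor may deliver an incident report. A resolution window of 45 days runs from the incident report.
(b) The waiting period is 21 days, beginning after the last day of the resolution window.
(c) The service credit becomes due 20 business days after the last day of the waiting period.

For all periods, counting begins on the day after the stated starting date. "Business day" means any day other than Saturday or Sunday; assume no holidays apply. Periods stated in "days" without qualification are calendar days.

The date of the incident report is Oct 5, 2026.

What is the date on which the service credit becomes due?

Jan 7, 2027

The last day of the resolution window: 45 calendar days after Oct 5, 2026 is Nov 19, 2026.
The last day of the waiting period: Nov 19, 2026 + 21 days = Dec 10, 2026.
The date on which the service credit becomes due: counting 20 business days from Thursday, Dec 10, 2026 (Dec 11, Dec 14, Dec 15, Dec 16, …, Jan 5, Jan 6, Jan 7, skipping weekends) reaches Thursday, Jan 7, 2027.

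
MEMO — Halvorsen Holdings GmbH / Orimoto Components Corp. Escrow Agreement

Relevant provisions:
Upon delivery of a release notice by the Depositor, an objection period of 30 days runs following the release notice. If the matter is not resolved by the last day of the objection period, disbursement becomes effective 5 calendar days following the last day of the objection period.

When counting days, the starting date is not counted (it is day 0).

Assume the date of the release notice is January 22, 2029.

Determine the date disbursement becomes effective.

The last day of the objection period: 30 calendar days after January 22, 2029 is February 21, 2029.
The date disbursement becomes effective: 5 calendar days after February 21, 2029 is February 26, 2029.

February 26, 2029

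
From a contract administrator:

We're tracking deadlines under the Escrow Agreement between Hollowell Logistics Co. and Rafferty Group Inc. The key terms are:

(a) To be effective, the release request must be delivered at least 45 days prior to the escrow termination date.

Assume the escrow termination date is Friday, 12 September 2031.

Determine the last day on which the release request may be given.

12 September 2031 minus 45 days is 29 July 2031.

29 July 2031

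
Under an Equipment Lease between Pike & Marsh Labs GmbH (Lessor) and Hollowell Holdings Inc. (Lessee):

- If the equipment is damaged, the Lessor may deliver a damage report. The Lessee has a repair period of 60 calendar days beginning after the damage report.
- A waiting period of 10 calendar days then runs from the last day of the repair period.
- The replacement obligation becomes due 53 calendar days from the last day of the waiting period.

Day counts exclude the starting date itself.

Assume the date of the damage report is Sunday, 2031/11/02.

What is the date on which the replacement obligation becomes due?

2032/03/04

The last day of the repair period: 60 calendar days after 2031/11/02 is 2032/01/01.
The last day of the waiting period: 10 calendar days after 2032/01/01 is 2032/01/11.
Adding 53 calendar days to 2032/01/11 gives 2032/03/04, which is the date on which the replacement obligation becomes due.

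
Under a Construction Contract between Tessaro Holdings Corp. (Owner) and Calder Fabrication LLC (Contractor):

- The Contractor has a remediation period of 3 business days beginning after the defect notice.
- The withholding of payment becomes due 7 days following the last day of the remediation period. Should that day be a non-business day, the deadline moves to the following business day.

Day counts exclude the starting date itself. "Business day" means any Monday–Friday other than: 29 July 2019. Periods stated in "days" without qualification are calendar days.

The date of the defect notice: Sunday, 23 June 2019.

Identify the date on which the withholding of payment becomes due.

The last day of the remediation period: counting 3 business days from Sunday, 23 June 2019 (Jun 24, Jun 25, Jun 26, skipping weekends) reaches Wednesday, 26 June 2019.
Adding 7 calendar days to 26 June 2019 gives 3 July 2019, which is the date on which the withholding of payment becomes due. 3 July 2019 is a Wednesday and is not a listed holiday, so no roll-forward applies.

3 July 2019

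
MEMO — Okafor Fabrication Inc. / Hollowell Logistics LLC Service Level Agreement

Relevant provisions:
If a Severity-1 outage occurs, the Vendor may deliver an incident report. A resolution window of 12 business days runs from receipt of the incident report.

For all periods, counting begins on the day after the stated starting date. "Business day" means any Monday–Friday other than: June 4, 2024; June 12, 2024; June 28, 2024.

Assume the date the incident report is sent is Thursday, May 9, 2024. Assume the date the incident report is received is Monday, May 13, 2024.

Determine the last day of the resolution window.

The last day of the resolution window: 12 business days after Monday, May 13, 2024, skipping weekends — May 14, May 15, May 16, May 17, …, May 27, May 28, May 29 — lands on Wednesday, May 29, 2024.

May 29, 2024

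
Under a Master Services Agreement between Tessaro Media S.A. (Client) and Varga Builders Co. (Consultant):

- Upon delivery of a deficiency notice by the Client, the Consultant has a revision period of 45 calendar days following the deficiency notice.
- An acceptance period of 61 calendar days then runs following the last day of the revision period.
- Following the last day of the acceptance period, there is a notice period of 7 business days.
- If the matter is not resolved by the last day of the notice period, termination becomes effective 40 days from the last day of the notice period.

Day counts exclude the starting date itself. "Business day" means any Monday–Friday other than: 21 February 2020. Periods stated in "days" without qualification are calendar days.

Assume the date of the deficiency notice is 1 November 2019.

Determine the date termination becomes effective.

6 April 2020

The last day of the revision period: 45 calendar days after 1 November 2019 is 16 December 2019.
The last day of the acceptance period: 61 calendar days after 16 December 2019 is 15 February 2020.
From Saturday, 15 February 2020, 7 business days (Feb 17, Feb 18, Feb 19, Feb 20, Feb 24, Feb 25, Feb 26, skipping weekends and the listed holiday on Feb 21) brings us to Wednesday, 26 February 2020, which is the last day of the notice period.
Adding 40 calendar days to 26 February 2020 gives 6 April 2020, which is the date termination becomes effective.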